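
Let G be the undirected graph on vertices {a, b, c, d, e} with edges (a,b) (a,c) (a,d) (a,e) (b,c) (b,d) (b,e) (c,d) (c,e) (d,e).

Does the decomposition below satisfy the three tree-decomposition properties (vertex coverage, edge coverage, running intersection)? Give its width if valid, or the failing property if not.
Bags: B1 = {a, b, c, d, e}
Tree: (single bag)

Yes; width 4.

Checking the three conditions: (i) the bags cover all of {a, b, c, d, e}; (ii) for each edge, some bag contains both endpoints; (iii) the bags containing any fixed vertex form a subtree. All hold, so the decomposition is valid with width 5 − 1 = 4.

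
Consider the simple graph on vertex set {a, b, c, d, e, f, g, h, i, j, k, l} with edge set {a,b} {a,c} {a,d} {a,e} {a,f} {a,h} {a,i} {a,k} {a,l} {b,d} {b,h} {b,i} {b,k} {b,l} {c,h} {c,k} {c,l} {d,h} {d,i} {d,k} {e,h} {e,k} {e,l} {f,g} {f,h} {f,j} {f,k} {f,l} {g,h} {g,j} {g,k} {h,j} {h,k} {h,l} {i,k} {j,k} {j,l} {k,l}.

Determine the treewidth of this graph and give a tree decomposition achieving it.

Every bag has size at most 5, so the width is 5 − 1 = 4 and tw(G) ≤ 4. For the lower bound, the 5 vertices {f, g, h, j, k} are pairwise adjacent, and any tree decomposition puts a clique entirely inside one bag — forcing width ≥ 4. Therefore the treewidth is 4.

Treewidth 4.
One optimal decomposition is:
Bags: B1 = {a, b, d, h, k}  B2 = {a, b, h, k, l}  B3 = {a, f, h, k, l}  B4 = {f, h, j, k, l}  B5 = {f, g, h, j, k}  B6 = {a, c, h, k, l}  B7 = {a, e, h, k, l}  B8 = {a, b, d, i, k}
Tree: B1–B2, B2–B3, B3–B4, B4–B5, B2–B6, B3–B7, B1–B8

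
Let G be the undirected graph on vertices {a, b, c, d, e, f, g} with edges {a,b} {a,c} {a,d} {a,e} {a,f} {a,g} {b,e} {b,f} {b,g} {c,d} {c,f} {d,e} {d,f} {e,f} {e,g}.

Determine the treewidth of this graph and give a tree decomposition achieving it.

The largest bag has 4 vertices, giving width 3; this decomposition certifies tw(G) ≤ 3. For the lower bound, the 4 vertices {a, b, e, g} are pairwise adjacent, and any tree decomposition puts a clique entirely inside one bag — forcing width ≥ 3. Combining the bounds, tw(G) = 3.

Treewidth 3.
One such decomposition:
Bags: B1 = {a, b, e, f}  B2 = {a, d, e, f}  B3 = {a, c, d, f}  B4 = {a, b, e, g}
Tree: B1–B2, B2–B3, B1–B4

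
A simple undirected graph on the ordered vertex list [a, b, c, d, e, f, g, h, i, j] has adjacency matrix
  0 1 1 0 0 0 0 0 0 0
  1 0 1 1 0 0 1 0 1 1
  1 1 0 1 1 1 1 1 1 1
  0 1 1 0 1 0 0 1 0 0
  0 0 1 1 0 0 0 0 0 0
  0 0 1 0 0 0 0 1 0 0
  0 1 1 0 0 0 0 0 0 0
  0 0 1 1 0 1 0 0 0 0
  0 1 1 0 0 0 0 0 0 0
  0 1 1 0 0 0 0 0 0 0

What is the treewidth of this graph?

A width-2 tree decomposition is:
Bags: B1 = {b, c, g}  B2 = {a, b, c}  B3 = {b, c, d}  B4 = {c, d, h}  B5 = {c, d, e}  B6 = {b, c, j}  B7 = {b, c, i}  B8 = {c, f, h}
Tree: B1–B2, B1–B3, B3–B4, B4–B5, B1–B6, B6–B7, B4–B8
Every bag has size at most 3, so the width is 3 − 1 = 2 and tw(G) ≤ 2. For the lower bound, the 3 vertices {c, d, e} are pairwise adjacent, and any tree decomposition puts a clique entirely inside one bag — forcing width ≥ 2. Therefore the treewidth is 2.

2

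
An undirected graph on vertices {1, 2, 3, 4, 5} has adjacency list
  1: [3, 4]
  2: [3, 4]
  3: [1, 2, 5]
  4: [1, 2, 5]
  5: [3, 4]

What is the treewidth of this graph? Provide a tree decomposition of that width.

Treewidth 2.
One such decomposition:
Bags: B1 = {1, 3, 4}  B2 = {3, 4, 5}  B3 = {2, 3, 4}
Tree: B1–B2, B2–B3

The largest bag has 3 vertices, giving width 2; this decomposition certifies tw(G) ≤ 2. Since 3–1–4–5–3 is a cycle in G, G is not acyclic. Forests are exactly the graphs of treewidth ≤ 1, so tw(G) ≥ 2. Hence tw(G) = 2 exactly.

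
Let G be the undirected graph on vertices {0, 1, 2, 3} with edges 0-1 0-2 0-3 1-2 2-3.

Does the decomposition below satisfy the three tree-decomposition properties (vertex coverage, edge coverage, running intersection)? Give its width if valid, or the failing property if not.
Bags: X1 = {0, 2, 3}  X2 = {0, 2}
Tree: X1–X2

No — vertex 1 appears in no bag.

A tree decomposition must satisfy three properties: every vertex lies in some bag; for every edge, both endpoints lie together in some bag; and for every vertex, the bags containing it form a connected subtree. Here vertex 1 appears in no bag, so the decomposition is invalid.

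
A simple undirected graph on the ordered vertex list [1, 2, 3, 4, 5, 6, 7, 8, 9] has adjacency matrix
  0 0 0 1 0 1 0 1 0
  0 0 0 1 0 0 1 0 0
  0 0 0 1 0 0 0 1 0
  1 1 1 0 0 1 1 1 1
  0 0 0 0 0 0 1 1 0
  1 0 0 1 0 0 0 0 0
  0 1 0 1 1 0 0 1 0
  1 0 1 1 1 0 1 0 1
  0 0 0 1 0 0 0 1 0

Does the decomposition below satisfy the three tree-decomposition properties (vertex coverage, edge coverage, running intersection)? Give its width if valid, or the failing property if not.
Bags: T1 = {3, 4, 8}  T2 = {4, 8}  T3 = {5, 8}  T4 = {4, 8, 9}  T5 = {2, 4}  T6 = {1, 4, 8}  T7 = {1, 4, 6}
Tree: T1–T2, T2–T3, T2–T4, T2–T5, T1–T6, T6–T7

No — vertex 7 appears in no bag.

A tree decomposition must satisfy three properties: every vertex lies in some bag; for every edge, both endpoints lie together in some bag; and for every vertex, the bags containing it form a connected subtree. Here vertex 7 appears in no bag, so the decomposition is invalid.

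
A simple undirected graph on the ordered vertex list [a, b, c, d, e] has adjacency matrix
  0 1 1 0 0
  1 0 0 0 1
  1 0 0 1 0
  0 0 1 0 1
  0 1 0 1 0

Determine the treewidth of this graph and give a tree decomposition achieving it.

The largest bag has 3 vertices, giving width 2; this decomposition certifies tw(G) ≤ 2. Since c–d–e–b–a–c is a cycle in G, G is not acyclic. Forests are exactly the graphs of treewidth ≤ 1, so tw(G) ≥ 2. Hence tw(G) = 2 exactly.

Treewidth 2.
One optimal decomposition is:
Bags: B1 = {c, d, e}  B2 = {b, c, e}  B3 = {a, b, c}
Tree: B1–B2, B2–B3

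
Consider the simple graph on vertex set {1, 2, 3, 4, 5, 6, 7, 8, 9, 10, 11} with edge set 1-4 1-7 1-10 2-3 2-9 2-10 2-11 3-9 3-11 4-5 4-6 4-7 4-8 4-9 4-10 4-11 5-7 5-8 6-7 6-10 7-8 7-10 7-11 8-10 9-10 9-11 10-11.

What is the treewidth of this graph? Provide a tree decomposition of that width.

Treewidth 3.
Bags: B1 = {2, 3, 9, 11}  B2 = {2, 9, 10, 11}  B3 = {4, 9, 10, 11}  B4 = {4, 7, 10, 11}  B5 = {4, 7, 8, 10}  B6 = {1, 4, 7, 10}  B7 = {4, 5, 7, 8}  B8 = {4, 6, 7, 10}
Tree: B1–B2, B2–B3, B3–B4, B4–B5, B4–B6, B5–B7, B5–B8

The largest bag has 4 vertices, giving width 3; this decomposition certifies tw(G) ≤ 3. Conversely, {2, 9, 10, 11} is a clique of size 4, and the vertices of any clique must share a bag in every tree decomposition; so some bag has ≥ 4 vertices and tw(G) ≥ 3. The upper and lower bounds meet at 3, so that is the treewidth.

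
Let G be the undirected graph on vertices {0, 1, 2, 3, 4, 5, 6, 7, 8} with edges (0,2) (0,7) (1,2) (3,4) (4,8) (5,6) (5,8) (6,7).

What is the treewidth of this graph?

A width-1 tree decomposition is:
Bags: B1 = {3, 4}  B2 = {4, 8}  B3 = {5, 8}  B4 = {5, 6}  B5 = {6, 7}  B6 = {0, 7}  B7 = {0, 2}  B8 = {1, 2}
Tree: B1–B2, B2–B3, B3–B4, B4–B5, B5–B6, B6–B7, B7–B8
Every bag has size at most 2, so the width is 2 − 1 = 1 and tw(G) ≤ 1. Since G has at least one edge (e.g. 3–4), it is not an edgeless graph, so tw(G) ≥ 1. Combining the bounds, tw(G) = 1.

1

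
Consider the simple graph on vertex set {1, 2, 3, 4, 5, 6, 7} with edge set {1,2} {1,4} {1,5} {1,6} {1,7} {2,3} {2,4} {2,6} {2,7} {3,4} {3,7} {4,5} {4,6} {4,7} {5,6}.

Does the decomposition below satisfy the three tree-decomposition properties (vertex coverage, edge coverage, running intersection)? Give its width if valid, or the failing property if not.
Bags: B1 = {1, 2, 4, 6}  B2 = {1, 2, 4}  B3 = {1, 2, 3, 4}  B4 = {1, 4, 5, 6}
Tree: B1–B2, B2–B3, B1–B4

No — vertex 7 appears in no bag.

A tree decomposition must satisfy three properties: every vertex lies in some bag; for every edge, both endpoints lie together in some bag; and for every vertex, the bags containing it form a connected subtree. Here vertex 7 appears in no bag, so the decomposition is invalid.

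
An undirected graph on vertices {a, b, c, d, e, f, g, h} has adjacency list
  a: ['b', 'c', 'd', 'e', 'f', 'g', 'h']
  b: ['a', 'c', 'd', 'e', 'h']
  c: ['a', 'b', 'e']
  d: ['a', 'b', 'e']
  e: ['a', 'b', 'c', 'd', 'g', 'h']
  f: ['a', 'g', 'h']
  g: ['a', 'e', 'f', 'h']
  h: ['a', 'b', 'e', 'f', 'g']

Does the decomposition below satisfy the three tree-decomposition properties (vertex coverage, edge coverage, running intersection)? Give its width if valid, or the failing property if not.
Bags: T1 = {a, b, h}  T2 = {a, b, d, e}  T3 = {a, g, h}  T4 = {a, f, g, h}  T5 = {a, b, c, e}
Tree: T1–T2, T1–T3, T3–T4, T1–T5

No — edge (e,h) lies in no bag.

A tree decomposition must satisfy three properties: every vertex lies in some bag; for every edge, both endpoints lie together in some bag; and for every vertex, the bags containing it form a connected subtree. Here edge (e,h) lies in no bag, so the decomposition is invalid.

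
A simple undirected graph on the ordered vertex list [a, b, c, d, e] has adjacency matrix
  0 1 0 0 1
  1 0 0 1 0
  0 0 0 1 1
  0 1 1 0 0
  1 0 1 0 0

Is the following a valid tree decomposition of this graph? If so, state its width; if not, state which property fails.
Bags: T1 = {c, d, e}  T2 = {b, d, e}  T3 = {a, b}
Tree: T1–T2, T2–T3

A tree decomposition must satisfy three properties: every vertex lies in some bag; for every edge, both endpoints lie together in some bag; and for every vertex, the bags containing it form a connected subtree. Here edge (e,a) lies in no bag, so the decomposition is invalid.

No — edge (e,a) lies in no bag.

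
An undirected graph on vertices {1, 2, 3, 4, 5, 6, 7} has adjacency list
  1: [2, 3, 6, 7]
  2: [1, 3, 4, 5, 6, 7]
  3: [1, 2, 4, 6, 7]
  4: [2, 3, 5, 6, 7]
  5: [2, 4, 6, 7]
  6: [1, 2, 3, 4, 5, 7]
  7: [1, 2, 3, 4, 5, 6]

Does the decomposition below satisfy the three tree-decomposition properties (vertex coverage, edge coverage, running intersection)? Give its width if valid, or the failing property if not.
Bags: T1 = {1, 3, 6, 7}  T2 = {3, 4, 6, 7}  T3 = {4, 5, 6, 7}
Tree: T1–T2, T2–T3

No — vertex 2 appears in no bag.

A tree decomposition must satisfy three properties: every vertex lies in some bag; for every edge, both endpoints lie together in some bag; and for every vertex, the bags containing it form a connected subtree. Here vertex 2 appears in no bag, so the decomposition is invalid.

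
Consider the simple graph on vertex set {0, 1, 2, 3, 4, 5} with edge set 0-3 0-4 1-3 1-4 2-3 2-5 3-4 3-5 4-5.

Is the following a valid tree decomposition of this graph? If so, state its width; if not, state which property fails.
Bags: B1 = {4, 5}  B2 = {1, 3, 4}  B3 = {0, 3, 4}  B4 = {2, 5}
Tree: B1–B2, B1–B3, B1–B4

A tree decomposition must satisfy three properties: every vertex lies in some bag; for every edge, both endpoints lie together in some bag; and for every vertex, the bags containing it form a connected subtree. Here edge (3,5) lies in no bag, so the decomposition is invalid.

No — edge (3,5) lies in no bag.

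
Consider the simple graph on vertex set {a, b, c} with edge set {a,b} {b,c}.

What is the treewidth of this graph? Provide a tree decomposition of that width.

Treewidth 1.
One optimal decomposition is:
Bags: B1 = {b, c}  B2 = {a, b}
Tree: B1–B2

The largest bag has 2 vertices, giving width 1; this decomposition certifies tw(G) ≤ 1. Since G has at least one edge (e.g. c–b), it is not an edgeless graph, so tw(G) ≥ 1. The upper and lower bounds meet at 1, so that is the treewidth.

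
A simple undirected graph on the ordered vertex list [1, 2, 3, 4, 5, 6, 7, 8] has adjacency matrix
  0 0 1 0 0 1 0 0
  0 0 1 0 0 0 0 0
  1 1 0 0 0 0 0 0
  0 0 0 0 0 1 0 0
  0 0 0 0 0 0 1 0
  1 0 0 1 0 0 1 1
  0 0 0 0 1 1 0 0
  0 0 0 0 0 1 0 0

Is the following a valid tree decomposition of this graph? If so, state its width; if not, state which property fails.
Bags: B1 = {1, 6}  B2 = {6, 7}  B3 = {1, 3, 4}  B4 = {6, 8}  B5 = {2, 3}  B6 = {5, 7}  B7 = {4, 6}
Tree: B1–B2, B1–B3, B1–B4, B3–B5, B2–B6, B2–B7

A tree decomposition must satisfy three properties: every vertex lies in some bag; for every edge, both endpoints lie together in some bag; and for every vertex, the bags containing it form a connected subtree. Here bags containing vertex 4 are not connected in the tree, so the decomposition is invalid.

No — bags containing vertex 4 are not connected in the tree.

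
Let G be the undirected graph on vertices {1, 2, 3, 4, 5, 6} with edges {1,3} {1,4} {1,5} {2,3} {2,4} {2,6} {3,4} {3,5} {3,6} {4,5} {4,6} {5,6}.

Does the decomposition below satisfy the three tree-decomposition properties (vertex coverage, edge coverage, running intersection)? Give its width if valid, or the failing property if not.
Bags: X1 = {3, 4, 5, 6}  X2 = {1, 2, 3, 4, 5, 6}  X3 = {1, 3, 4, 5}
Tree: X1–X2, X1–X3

No — bags containing vertex 1 are not connected in the tree.

A tree decomposition must satisfy three properties: every vertex lies in some bag; for every edge, both endpoints lie together in some bag; and for every vertex, the bags containing it form a connected subtree. Here bags containing vertex 1 are not connected in the tree, so the decomposition is invalid.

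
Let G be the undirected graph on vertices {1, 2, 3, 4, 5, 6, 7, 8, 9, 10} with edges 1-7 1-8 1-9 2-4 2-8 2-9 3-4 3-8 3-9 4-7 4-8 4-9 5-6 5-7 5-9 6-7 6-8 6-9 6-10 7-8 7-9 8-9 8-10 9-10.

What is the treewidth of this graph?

3

A width-3 tree decomposition is:
Bags: B1 = {5, 6, 7, 9}  B2 = {6, 7, 8, 9}  B3 = {1, 7, 8, 9}  B4 = {4, 7, 8, 9}  B5 = {2, 4, 8, 9}  B6 = {3, 4, 8, 9}  B7 = {6, 8, 9, 10}
Tree: B1–B2, B2–B3, B2–B4, B4–B5, B5–B6, B2–B7
Every bag has size at most 4, so the width is 4 − 1 = 3 and tw(G) ≤ 3. Conversely, {1, 7, 8, 9} is a clique of size 4, and the vertices of any clique must share a bag in every tree decomposition; so some bag has ≥ 4 vertices and tw(G) ≥ 3. Therefore the treewidth is 3.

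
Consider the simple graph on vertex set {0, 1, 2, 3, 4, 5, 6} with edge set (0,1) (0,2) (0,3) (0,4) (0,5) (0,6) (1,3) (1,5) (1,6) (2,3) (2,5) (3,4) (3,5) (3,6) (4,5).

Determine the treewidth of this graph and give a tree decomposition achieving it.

Treewidth 3.
One optimal decomposition is:
Bags: B1 = {0, 1, 3, 5}  B2 = {0, 3, 4, 5}  B3 = {0, 1, 3, 6}  B4 = {0, 2, 3, 5}
Tree: B1–B2, B1–B3, B1–B4

Each bag holds 4 vertices, so the decomposition has width 3, which upper-bounds the treewidth. Conversely, {0, 1, 3, 5} is a clique of size 4, and the vertices of any clique must share a bag in every tree decomposition; so some bag has ≥ 4 vertices and tw(G) ≥ 3. Therefore the treewidth is 3.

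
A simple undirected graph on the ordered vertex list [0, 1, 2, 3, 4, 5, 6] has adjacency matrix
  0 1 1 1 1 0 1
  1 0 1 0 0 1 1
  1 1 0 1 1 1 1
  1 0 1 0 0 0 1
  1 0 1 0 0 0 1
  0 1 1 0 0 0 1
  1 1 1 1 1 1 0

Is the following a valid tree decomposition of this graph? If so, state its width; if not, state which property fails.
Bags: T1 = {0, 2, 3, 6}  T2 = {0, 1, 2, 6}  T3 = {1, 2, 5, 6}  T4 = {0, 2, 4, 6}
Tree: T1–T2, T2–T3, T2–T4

Every vertex of G appears in some bag (union = {0, 1, 2, 3, 4, 5, 6}); every edge is covered by a bag; and for each vertex v the set of bags containing v is connected in the bag tree. The decomposition is therefore valid. The largest bag has 4 vertices, so the width is 3.

Yes; width 3.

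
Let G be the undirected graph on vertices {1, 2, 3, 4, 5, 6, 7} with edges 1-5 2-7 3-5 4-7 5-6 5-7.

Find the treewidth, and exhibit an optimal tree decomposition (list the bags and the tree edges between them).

Each bag holds 2 vertices, so the decomposition has width 1, which upper-bounds the treewidth. Since G has at least one edge (e.g. 5–6), it is not an edgeless graph, so tw(G) ≥ 1. Combining the bounds, tw(G) = 1.

Treewidth 1.
Bags: B1 = {5, 6}  B2 = {5, 7}  B3 = {1, 5}  B4 = {3, 5}  B5 = {2, 7}  B6 = {4, 7}
Tree: B1–B2, B2–B3, B2–B4, B2–B5, B5–B6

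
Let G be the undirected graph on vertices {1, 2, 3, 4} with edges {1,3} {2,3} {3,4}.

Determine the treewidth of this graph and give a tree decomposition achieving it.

Treewidth 1.
One such decomposition:
Bags: B1 = {3, 4}  B2 = {1, 3}  B3 = {2, 3}
Tree: B1–B2, B1–B3

Each bag holds 2 vertices, so the decomposition has width 1, which upper-bounds the treewidth. Since G has at least one edge (e.g. 3–4), it is not an edgeless graph, so tw(G) ≥ 1. The upper and lower bounds meet at 1, so that is the treewidth.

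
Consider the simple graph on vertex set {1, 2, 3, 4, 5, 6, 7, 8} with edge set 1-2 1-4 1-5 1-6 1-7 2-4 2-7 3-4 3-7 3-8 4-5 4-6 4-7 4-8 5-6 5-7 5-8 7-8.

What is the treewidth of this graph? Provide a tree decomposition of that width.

Treewidth 3.
One such decomposition:
Bags: B1 = {1, 4, 5, 7}  B2 = {1, 2, 4, 7}  B3 = {4, 5, 7, 8}  B4 = {3, 4, 7, 8}  B5 = {1, 4, 5, 6}
Tree: B1–B2, B1–B3, B3–B4, B1–B5

The largest bag has 4 vertices, giving width 3; this decomposition certifies tw(G) ≤ 3. Conversely, {1, 4, 5, 6} is a clique of size 4, and the vertices of any clique must share a bag in every tree decomposition; so some bag has ≥ 4 vertices and tw(G) ≥ 3. The upper and lower bounds meet at 3, so that is the treewidth.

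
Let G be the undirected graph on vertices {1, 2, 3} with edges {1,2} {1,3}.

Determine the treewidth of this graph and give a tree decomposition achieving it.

Treewidth 1.
Bags: B1 = {1, 3}  B2 = {1, 2}
Tree: B1–B2

Every bag has size at most 2, so the width is 2 − 1 = 1 and tw(G) ≤ 1. Any graph with an edge has treewidth ≥ 1, and G has the edge 1–3. Combining the bounds, tw(G) = 1.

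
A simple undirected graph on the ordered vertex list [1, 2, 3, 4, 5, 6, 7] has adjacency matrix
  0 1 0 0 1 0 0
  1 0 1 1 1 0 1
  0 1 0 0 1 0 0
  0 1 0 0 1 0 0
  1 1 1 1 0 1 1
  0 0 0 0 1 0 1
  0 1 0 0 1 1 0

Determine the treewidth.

A width-2 tree decomposition is:
Bags: B1 = {1, 2, 5}  B2 = {2, 3, 5}  B3 = {2, 5, 7}  B4 = {2, 4, 5}  B5 = {5, 6, 7}
Tree: B1–B2, B1–B3, B3–B4, B3–B5
Every bag has size at most 3, so the width is 3 − 1 = 2 and tw(G) ≤ 2. On the other hand G contains the 3-clique {1, 2, 5}. A clique must lie in a single bag of any decomposition, so no decomposition can have width below 2. Combining the bounds, tw(G) = 2.

2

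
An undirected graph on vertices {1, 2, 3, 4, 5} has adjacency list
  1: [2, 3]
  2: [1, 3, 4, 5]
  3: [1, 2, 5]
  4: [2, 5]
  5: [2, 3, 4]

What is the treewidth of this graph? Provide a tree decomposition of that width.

Every bag has size at most 3, so the width is 3 − 1 = 2 and tw(G) ≤ 2. Conversely, {1, 2, 3} is a clique of size 3, and the vertices of any clique must share a bag in every tree decomposition; so some bag has ≥ 3 vertices and tw(G) ≥ 2. Therefore the treewidth is 2.

Treewidth 2.
Bags: B1 = {2, 4, 5}  B2 = {2, 3, 5}  B3 = {1, 2, 3}
Tree: B1–B2, B2–B3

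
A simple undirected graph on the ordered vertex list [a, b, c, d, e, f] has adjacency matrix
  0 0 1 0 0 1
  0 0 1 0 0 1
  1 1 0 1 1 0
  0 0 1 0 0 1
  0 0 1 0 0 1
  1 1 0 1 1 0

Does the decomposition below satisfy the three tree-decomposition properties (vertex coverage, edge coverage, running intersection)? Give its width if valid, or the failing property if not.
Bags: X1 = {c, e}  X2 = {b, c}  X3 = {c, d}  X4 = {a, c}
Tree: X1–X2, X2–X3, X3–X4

A tree decomposition must satisfy three properties: every vertex lies in some bag; for every edge, both endpoints lie together in some bag; and for every vertex, the bags containing it form a connected subtree. Here vertex f appears in no bag, so the decomposition is invalid.

No — vertex f appears in no bag.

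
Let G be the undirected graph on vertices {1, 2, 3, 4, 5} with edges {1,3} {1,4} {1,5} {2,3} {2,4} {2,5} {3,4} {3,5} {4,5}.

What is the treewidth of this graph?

A width-3 tree decomposition is:
Bags: B1 = {1, 3, 4, 5}  B2 = {2, 3, 4, 5}
Tree: B1–B2
Each bag holds 4 vertices, so the decomposition has width 3, which upper-bounds the treewidth. For the lower bound, the 4 vertices {1, 3, 4, 5} are pairwise adjacent, and any tree decomposition puts a clique entirely inside one bag — forcing width ≥ 3. Hence tw(G) = 3 exactly.

3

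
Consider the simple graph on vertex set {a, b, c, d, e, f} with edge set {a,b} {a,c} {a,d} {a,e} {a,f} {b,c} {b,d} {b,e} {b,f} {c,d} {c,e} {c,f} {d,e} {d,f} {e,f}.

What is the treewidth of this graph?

A width-5 tree decomposition is:
Bags: B1 = {a, b, c, d, e, f}
Tree: (single bag)
A single bag containing all 6 vertices is trivially a valid decomposition of width 5. For the lower bound, the 6 vertices {a, b, c, d, e, f} are pairwise adjacent, and any tree decomposition puts a clique entirely inside one bag — forcing width ≥ 5. The upper and lower bounds meet at 5, so that is the treewidth.

5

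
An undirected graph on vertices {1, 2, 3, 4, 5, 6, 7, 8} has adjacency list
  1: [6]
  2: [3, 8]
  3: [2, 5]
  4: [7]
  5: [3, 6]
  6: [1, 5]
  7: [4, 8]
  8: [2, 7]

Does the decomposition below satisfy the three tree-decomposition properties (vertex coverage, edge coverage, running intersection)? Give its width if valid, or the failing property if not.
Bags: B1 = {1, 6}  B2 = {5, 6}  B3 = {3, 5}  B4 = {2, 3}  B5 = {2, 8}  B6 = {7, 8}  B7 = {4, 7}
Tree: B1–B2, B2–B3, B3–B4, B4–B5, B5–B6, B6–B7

Every vertex of G appears in some bag (union = {1, 2, 3, 4, 5, 6, 7, 8}); every edge is covered by a bag; and for each vertex v the set of bags containing v is connected in the bag tree. The decomposition is therefore valid. The largest bag has 2 vertices, so the width is 1.

Yes; width 1.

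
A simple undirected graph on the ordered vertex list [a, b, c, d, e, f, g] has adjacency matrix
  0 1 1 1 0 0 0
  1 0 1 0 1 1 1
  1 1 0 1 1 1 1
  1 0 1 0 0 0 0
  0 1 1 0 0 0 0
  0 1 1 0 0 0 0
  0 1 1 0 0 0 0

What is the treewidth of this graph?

A width-2 tree decomposition is:
Bags: B1 = {a, b, c}  B2 = {b, c, f}  B3 = {a, c, d}  B4 = {b, c, g}  B5 = {b, c, e}
Tree: B1–B2, B1–B3, B2–B4, B2–B5
Each bag holds 3 vertices, so the decomposition has width 2, which upper-bounds the treewidth. For the lower bound, the 3 vertices {a, c, d} are pairwise adjacent, and any tree decomposition puts a clique entirely inside one bag — forcing width ≥ 2. The upper and lower bounds meet at 2, so that is the treewidth.

2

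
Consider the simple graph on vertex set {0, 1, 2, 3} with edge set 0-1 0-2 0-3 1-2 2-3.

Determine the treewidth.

A width-2 tree decomposition is:
Bags: B1 = {0, 2, 3}  B2 = {0, 1, 2}
Tree: B1–B2
Every bag has size at most 3, so the width is 3 − 1 = 2 and tw(G) ≤ 2. On the other hand G contains the 3-clique {0, 1, 2}. A clique must lie in a single bag of any decomposition, so no decomposition can have width below 2. The upper and lower bounds meet at 2, so that is the treewidth.

2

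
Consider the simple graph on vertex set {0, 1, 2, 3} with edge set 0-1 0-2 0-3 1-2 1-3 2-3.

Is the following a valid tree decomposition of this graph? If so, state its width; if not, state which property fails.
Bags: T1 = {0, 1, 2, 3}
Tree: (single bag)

Yes; width 3.

Vertex coverage: the bags together contain {0, 1, 2, 3}, the full vertex set. Edge coverage: each edge of G has both endpoints in at least one bag. Running intersection: for every vertex, the bags containing it form a connected subtree. All three properties hold, so this is a valid tree decomposition of width max|bag| − 1 = 3, and hence tw(G) ≤ 3.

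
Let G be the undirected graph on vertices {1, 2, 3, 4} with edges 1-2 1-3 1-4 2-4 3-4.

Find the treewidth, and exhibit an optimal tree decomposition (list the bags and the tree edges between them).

The largest bag has 3 vertices, giving width 2; this decomposition certifies tw(G) ≤ 2. For the lower bound, the 3 vertices {1, 2, 4} are pairwise adjacent, and any tree decomposition puts a clique entirely inside one bag — forcing width ≥ 2. Hence tw(G) = 2 exactly.

Treewidth 2.
One optimal decomposition is:
Bags: B1 = {1, 3, 4}  B2 = {1, 2, 4}
Tree: B1–B2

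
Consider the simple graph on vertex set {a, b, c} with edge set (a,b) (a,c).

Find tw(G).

1

A width-1 tree decomposition is:
Bags: B1 = {a, b}  B2 = {a, c}
Tree: B1–B2
The largest bag has 2 vertices, giving width 1; this decomposition certifies tw(G) ≤ 1. G has an edge, so its treewidth is at least 1. Hence tw(G) = 1 exactly.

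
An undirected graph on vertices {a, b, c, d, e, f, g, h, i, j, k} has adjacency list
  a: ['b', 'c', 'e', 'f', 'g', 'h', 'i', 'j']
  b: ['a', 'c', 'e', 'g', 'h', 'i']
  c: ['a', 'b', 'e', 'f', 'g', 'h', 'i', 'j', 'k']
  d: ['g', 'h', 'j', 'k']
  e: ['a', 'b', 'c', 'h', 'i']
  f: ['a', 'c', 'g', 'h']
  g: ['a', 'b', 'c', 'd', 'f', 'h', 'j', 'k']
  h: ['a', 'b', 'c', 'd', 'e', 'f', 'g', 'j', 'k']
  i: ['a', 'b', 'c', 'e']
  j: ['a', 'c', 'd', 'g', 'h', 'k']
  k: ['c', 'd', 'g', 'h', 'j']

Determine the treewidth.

A width-4 tree decomposition is:
Bags: B1 = {c, g, h, j, k}  B2 = {a, c, g, h, j}  B3 = {a, b, c, g, h}  B4 = {a, c, f, g, h}  B5 = {a, b, c, e, h}  B6 = {d, g, h, j, k}  B7 = {a, b, c, e, i}
Tree: B1–B2, B2–B3, B2–B4, B3–B5, B1–B6, B5–B7
Each bag holds 5 vertices, so the decomposition has width 4, which upper-bounds the treewidth. On the other hand G contains the 5-clique {d, g, h, j, k}. A clique must lie in a single bag of any decomposition, so no decomposition can have width below 4. Hence tw(G) = 4 exactly.

4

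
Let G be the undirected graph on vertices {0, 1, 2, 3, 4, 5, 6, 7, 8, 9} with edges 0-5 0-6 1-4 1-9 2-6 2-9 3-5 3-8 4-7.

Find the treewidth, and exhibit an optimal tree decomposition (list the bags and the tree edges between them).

Treewidth 1.
One such decomposition:
Bags: B1 = {3, 8}  B2 = {3, 5}  B3 = {0, 5}  B4 = {0, 6}  B5 = {2, 6}  B6 = {2, 9}  B7 = {1, 9}  B8 = {1, 4}  B9 = {4, 7}
Tree: B1–B2, B2–B3, B3–B4, B4–B5, B5–B6, B6–B7, B7–B8, B8–B9

Each bag holds 2 vertices, so the decomposition has width 1, which upper-bounds the treewidth. Any graph with an edge has treewidth ≥ 1, and G has the edge 8–3. Therefore the treewidth is 1.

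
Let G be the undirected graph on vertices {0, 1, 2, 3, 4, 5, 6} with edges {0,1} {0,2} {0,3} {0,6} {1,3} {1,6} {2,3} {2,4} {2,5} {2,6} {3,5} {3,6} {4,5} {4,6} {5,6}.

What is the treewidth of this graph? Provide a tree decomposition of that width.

Treewidth 3.
Bags: B1 = {0, 2, 3, 6}  B2 = {2, 3, 5, 6}  B3 = {0, 1, 3, 6}  B4 = {2, 4, 5, 6}
Tree: B1–B2, B1–B3, B2–B4

Each bag holds 4 vertices, so the decomposition has width 3, which upper-bounds the treewidth. For the lower bound, the 4 vertices {0, 1, 3, 6} are pairwise adjacent, and any tree decomposition puts a clique entirely inside one bag — forcing width ≥ 3. The upper and lower bounds meet at 3, so that is the treewidth.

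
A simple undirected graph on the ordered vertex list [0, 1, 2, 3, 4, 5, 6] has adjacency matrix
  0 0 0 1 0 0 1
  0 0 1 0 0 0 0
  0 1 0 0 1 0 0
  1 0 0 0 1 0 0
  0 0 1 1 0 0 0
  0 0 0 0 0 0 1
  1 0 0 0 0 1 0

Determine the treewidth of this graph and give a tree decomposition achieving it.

The largest bag has 2 vertices, giving width 1; this decomposition certifies tw(G) ≤ 1. Any graph with an edge has treewidth ≥ 1, and G has the edge 5–6. Hence tw(G) = 1 exactly.

Treewidth 1.
One such decomposition:
Bags: B1 = {5, 6}  B2 = {0, 6}  B3 = {0, 3}  B4 = {3, 4}  B5 = {2, 4}  B6 = {1, 2}
Tree: B1–B2, B2–B3, B3–B4, B4–B5, B5–B6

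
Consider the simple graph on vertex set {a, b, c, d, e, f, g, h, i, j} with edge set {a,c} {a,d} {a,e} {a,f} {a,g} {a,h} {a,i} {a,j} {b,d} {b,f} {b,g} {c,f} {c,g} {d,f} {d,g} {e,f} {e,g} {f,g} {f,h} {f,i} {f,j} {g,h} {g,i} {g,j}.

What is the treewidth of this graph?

3

A width-3 tree decomposition is:
Bags: B1 = {a, d, f, g}  B2 = {a, e, f, g}  B3 = {a, f, g, h}  B4 = {a, f, g, j}  B5 = {a, f, g, i}  B6 = {b, d, f, g}  B7 = {a, c, f, g}
Tree: B1–B2, B1–B3, B1–B4, B1–B5, B1–B6, B3–B7
The largest bag has 4 vertices, giving width 3; this decomposition certifies tw(G) ≤ 3. On the other hand G contains the 4-clique {a, d, f, g}. A clique must lie in a single bag of any decomposition, so no decomposition can have width below 3. The upper and lower bounds meet at 3, so that is the treewidth.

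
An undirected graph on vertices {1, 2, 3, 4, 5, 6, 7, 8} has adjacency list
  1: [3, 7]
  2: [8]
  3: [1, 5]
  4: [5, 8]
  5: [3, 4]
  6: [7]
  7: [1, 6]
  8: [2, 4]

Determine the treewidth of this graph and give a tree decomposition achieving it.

Each bag holds 2 vertices, so the decomposition has width 1, which upper-bounds the treewidth. Since G has at least one edge (e.g. 2–8), it is not an edgeless graph, so tw(G) ≥ 1. Combining the bounds, tw(G) = 1.

Treewidth 1.
Bags: B1 = {2, 8}  B2 = {4, 8}  B3 = {4, 5}  B4 = {3, 5}  B5 = {1, 3}  B6 = {1, 7}  B7 = {6, 7}
Tree: B1–B2, B2–B3, B3–B4, B4–B5, B5–B6, B6–B7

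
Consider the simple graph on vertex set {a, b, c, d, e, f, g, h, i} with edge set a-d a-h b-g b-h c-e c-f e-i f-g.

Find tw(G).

1

A width-1 tree decomposition is:
Bags: B1 = {e, i}  B2 = {c, e}  B3 = {c, f}  B4 = {f, g}  B5 = {b, g}  B6 = {b, h}  B7 = {a, h}  B8 = {a, d}
Tree: B1–B2, B2–B3, B3–B4, B4–B5, B5–B6, B6–B7, B7–B8
Every bag has size at most 2, so the width is 2 − 1 = 1 and tw(G) ≤ 1. Since G has at least one edge (e.g. i–e), it is not an edgeless graph, so tw(G) ≥ 1. The upper and lower bounds meet at 1, so that is the treewidth.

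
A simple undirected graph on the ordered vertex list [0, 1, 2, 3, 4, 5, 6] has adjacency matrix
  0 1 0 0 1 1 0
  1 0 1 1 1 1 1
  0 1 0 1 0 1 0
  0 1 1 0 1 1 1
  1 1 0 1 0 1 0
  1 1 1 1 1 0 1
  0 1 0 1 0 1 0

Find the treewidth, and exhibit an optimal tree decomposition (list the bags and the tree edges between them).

Treewidth 3.
One optimal decomposition is:
Bags: B1 = {1, 3, 4, 5}  B2 = {1, 3, 5, 6}  B3 = {0, 1, 4, 5}  B4 = {1, 2, 3, 5}
Tree: B1–B2, B1–B3, B2–B4

The largest bag has 4 vertices, giving width 3; this decomposition certifies tw(G) ≤ 3. Conversely, {0, 1, 4, 5} is a clique of size 4, and the vertices of any clique must share a bag in every tree decomposition; so some bag has ≥ 4 vertices and tw(G) ≥ 3. Hence tw(G) = 3 exactly.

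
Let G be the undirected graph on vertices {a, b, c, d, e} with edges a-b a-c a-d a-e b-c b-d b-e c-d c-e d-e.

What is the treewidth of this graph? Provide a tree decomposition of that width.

Treewidth 4.
One such decomposition:
Bags: B1 = {a, b, c, d, e}
Tree: (single bag)

With just one bag of size 5, the width is 5 − 1 = 4, so tw(G) ≤ 4. On the other hand G contains the 5-clique {a, b, c, d, e}. A clique must lie in a single bag of any decomposition, so no decomposition can have width below 4. The upper and lower bounds meet at 4, so that is the treewidth.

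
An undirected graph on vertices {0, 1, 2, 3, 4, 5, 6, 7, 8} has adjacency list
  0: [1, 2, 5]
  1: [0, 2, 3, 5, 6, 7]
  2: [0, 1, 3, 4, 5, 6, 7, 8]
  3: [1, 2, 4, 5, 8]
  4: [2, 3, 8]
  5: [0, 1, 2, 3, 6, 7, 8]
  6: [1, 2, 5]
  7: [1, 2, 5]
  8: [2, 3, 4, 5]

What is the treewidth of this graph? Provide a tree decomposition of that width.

Every bag has size at most 4, so the width is 4 − 1 = 3 and tw(G) ≤ 3. Conversely, {2, 3, 4, 8} is a clique of size 4, and the vertices of any clique must share a bag in every tree decomposition; so some bag has ≥ 4 vertices and tw(G) ≥ 3. Hence tw(G) = 3 exactly.

Treewidth 3.
One such decomposition:
Bags: B1 = {1, 2, 5, 7}  B2 = {1, 2, 3, 5}  B3 = {2, 3, 5, 8}  B4 = {2, 3, 4, 8}  B5 = {1, 2, 5, 6}  B6 = {0, 1, 2, 5}
Tree: B1–B2, B2–B3, B3–B4, B1–B5, B2–B6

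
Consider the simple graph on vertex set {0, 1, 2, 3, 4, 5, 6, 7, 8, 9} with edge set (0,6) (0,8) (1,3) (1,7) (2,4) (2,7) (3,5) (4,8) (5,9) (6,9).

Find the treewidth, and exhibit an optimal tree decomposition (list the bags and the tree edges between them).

Each bag holds 3 vertices, so the decomposition has width 2, which upper-bounds the treewidth. Since 3–5–9–6–0–8–4–2–7–1–3 is a cycle in G, G is not acyclic. Forests are exactly the graphs of treewidth ≤ 1, so tw(G) ≥ 2. Therefore the treewidth is 2.

Treewidth 2.
One optimal decomposition is:
Bags: B1 = {3, 5, 9}  B2 = {3, 6, 9}  B3 = {0, 3, 6}  B4 = {0, 3, 8}  B5 = {3, 4, 8}  B6 = {2, 3, 4}  B7 = {2, 3, 7}  B8 = {1, 3, 7}
Tree: B1–B2, B2–B3, B3–B4, B4–B5, B5–B6, B6–B7, B7–B8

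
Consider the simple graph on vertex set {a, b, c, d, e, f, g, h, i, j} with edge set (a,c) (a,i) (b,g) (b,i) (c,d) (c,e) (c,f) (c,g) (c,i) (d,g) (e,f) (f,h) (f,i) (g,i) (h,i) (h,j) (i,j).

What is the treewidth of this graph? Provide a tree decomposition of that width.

Treewidth 2.
One such decomposition:
Bags: B1 = {c, f, i}  B2 = {c, g, i}  B3 = {c, d, g}  B4 = {c, e, f}  B5 = {b, g, i}  B6 = {f, h, i}  B7 = {h, i, j}  B8 = {a, c, i}
Tree: B1–B2, B2–B3, B1–B4, B2–B5, B1–B6, B6–B7, B2–B8

Every bag has size at most 3, so the width is 3 − 1 = 2 and tw(G) ≤ 2. For the lower bound, the 3 vertices {c, d, g} are pairwise adjacent, and any tree decomposition puts a clique entirely inside one bag — forcing width ≥ 2. Hence tw(G) = 2 exactly.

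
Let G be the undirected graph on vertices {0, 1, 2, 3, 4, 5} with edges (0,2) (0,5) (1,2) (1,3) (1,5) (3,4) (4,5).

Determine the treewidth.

A width-2 tree decomposition is:
Bags: B1 = {0, 1, 2}  B2 = {0, 1, 5}  B3 = {1, 3, 5}  B4 = {3, 4, 5}
Tree: B1–B2, B2–B3, B3–B4
Every bag has size at most 3, so the width is 3 − 1 = 2 and tw(G) ≤ 2. The edges 2–0–5–1–2 form a cycle, so G is not a tree and its treewidth is at least 2. Therefore the treewidth is 2.

2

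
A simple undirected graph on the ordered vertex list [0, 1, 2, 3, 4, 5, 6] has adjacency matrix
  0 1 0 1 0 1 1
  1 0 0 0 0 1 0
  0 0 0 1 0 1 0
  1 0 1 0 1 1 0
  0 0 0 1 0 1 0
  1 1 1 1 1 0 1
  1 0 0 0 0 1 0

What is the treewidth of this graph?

2

A width-2 tree decomposition is:
Bags: B1 = {3, 4, 5}  B2 = {0, 3, 5}  B3 = {0, 1, 5}  B4 = {2, 3, 5}  B5 = {0, 5, 6}
Tree: B1–B2, B2–B3, B2–B4, B3–B5
Every bag has size at most 3, so the width is 3 − 1 = 2 and tw(G) ≤ 2. Conversely, {0, 1, 5} is a clique of size 3, and the vertices of any clique must share a bag in every tree decomposition; so some bag has ≥ 3 vertices and tw(G) ≥ 2. Therefore the treewidth is 2.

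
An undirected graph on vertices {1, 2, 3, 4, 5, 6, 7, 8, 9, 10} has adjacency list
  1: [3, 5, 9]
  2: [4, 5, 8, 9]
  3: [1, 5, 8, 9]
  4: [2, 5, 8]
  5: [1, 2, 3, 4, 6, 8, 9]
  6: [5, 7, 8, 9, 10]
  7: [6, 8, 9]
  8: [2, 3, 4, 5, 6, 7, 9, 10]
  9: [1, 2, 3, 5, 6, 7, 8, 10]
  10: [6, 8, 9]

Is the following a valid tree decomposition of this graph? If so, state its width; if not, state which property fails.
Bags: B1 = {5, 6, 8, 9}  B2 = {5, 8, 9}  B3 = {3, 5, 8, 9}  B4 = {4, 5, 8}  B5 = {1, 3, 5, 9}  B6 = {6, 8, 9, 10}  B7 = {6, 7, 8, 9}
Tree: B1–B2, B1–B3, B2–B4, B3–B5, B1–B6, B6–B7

No — vertex 2 appears in no bag.

A tree decomposition must satisfy three properties: every vertex lies in some bag; for every edge, both endpoints lie together in some bag; and for every vertex, the bags containing it form a connected subtree. Here vertex 2 appears in no bag, so the decomposition is invalid.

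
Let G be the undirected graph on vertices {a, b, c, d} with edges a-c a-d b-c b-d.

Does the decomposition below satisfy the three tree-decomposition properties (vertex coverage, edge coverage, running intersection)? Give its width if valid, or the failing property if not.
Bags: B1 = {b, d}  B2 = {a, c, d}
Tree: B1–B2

No — edge (c,b) lies in no bag.

A tree decomposition must satisfy three properties: every vertex lies in some bag; for every edge, both endpoints lie together in some bag; and for every vertex, the bags containing it form a connected subtree. Here edge (c,b) lies in no bag, so the decomposition is invalid.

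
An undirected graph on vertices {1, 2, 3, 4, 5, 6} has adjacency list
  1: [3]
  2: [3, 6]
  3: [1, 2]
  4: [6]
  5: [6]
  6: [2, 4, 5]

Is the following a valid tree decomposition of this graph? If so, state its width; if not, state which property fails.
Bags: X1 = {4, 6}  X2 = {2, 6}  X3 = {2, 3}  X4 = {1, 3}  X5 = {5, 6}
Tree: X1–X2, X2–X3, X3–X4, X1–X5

Vertex coverage: the bags together contain {1, 2, 3, 4, 5, 6}, the full vertex set. Edge coverage: each edge of G has both endpoints in at least one bag. Running intersection: for every vertex, the bags containing it form a connected subtree. All three properties hold, so this is a valid tree decomposition of width max|bag| − 1 = 1, and hence tw(G) ≤ 1.

Yes; width 1.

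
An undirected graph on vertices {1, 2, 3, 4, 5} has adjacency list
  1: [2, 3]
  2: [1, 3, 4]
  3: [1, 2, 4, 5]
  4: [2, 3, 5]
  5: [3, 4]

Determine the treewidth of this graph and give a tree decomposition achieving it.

Every bag has size at most 3, so the width is 3 − 1 = 2 and tw(G) ≤ 2. Conversely, {1, 2, 3} is a clique of size 3, and the vertices of any clique must share a bag in every tree decomposition; so some bag has ≥ 3 vertices and tw(G) ≥ 2. Therefore the treewidth is 2.

Treewidth 2.
One optimal decomposition is:
Bags: B1 = {2, 3, 4}  B2 = {1, 2, 3}  B3 = {3, 4, 5}
Tree: B1–B2, B1–B3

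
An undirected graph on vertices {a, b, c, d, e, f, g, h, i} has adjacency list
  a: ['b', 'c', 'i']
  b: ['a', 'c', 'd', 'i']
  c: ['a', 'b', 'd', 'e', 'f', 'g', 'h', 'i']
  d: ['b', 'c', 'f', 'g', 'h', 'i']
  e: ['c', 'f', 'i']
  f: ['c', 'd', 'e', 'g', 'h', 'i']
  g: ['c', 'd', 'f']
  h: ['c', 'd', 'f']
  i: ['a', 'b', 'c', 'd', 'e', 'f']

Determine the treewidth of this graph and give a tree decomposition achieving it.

Treewidth 3.
Bags: B1 = {b, c, d, i}  B2 = {c, d, f, i}  B3 = {c, d, f, g}  B4 = {c, d, f, h}  B5 = {c, e, f, i}  B6 = {a, b, c, i}
Tree: B1–B2, B2–B3, B3–B4, B2–B5, B1–B6

The largest bag has 4 vertices, giving width 3; this decomposition certifies tw(G) ≤ 3. For the lower bound, the 4 vertices {c, d, f, g} are pairwise adjacent, and any tree decomposition puts a clique entirely inside one bag — forcing width ≥ 3. The upper and lower bounds meet at 3, so that is the treewidth.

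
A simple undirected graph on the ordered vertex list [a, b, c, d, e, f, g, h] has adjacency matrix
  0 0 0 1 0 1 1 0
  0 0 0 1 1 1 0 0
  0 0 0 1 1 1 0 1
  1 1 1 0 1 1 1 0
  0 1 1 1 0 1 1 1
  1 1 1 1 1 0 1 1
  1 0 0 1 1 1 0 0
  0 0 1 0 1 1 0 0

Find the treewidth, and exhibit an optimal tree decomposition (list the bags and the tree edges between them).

Each bag holds 4 vertices, so the decomposition has width 3, which upper-bounds the treewidth. For the lower bound, the 4 vertices {d, e, f, g} are pairwise adjacent, and any tree decomposition puts a clique entirely inside one bag — forcing width ≥ 3. Therefore the treewidth is 3.

Treewidth 3.
Bags: B1 = {d, e, f, g}  B2 = {c, d, e, f}  B3 = {b, d, e, f}  B4 = {a, d, f, g}  B5 = {c, e, f, h}
Tree: B1–B2, B1–B3, B1–B4, B2–B5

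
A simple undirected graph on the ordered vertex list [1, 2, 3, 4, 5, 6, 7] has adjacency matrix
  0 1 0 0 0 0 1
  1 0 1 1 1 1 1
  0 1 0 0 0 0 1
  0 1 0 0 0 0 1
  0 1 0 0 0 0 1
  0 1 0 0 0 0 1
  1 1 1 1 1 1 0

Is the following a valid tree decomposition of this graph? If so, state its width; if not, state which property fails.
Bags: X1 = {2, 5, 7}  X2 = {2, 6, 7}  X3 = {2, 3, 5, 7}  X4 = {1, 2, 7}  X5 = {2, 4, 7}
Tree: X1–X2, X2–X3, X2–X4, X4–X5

No — bags containing vertex 5 are not connected in the tree.

A tree decomposition must satisfy three properties: every vertex lies in some bag; for every edge, both endpoints lie together in some bag; and for every vertex, the bags containing it form a connected subtree. Here bags containing vertex 5 are not connected in the tree, so the decomposition is invalid.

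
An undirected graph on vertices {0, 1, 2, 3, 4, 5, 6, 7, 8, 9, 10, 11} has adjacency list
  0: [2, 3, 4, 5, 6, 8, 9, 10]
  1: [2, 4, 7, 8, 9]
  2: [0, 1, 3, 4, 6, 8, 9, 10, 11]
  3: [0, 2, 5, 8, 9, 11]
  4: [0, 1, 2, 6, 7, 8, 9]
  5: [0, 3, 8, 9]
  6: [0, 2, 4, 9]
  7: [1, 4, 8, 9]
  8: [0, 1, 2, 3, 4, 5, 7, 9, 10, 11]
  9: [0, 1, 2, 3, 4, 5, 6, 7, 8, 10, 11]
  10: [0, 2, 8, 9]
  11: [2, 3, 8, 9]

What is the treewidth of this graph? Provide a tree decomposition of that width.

The largest bag has 5 vertices, giving width 4; this decomposition certifies tw(G) ≤ 4. On the other hand G contains the 5-clique {0, 2, 8, 9, 10}. A clique must lie in a single bag of any decomposition, so no decomposition can have width below 4. The upper and lower bounds meet at 4, so that is the treewidth.

Treewidth 4.
Bags: B1 = {0, 2, 4, 6, 9}  B2 = {0, 2, 4, 8, 9}  B3 = {1, 2, 4, 8, 9}  B4 = {0, 2, 3, 8, 9}  B5 = {2, 3, 8, 9, 11}  B6 = {1, 4, 7, 8, 9}  B7 = {0, 2, 8, 9, 10}  B8 = {0, 3, 5, 8, 9}
Tree: B1–B2, B2–B3, B2–B4, B4–B5, B3–B6, B4–B7, B4–B8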